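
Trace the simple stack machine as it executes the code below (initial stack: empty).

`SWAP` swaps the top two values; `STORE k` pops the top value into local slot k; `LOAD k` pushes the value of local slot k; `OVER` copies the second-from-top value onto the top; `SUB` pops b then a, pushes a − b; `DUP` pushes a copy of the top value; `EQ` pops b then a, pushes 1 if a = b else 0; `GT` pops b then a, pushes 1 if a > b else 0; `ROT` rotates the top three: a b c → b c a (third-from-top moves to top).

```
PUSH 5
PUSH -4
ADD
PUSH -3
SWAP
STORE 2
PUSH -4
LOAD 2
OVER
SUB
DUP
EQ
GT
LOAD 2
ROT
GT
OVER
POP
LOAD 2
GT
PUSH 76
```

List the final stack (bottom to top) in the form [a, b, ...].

PUSH 5  -> 5
PUSH -4 -> 5 -4
ADD     -> 1
PUSH -3 -> 1 -3
SWAP    -> -3 1
STORE 2 -> -3
PUSH -4 -> -3 -4
LOAD 2  -> -3 -4 1
OVER    -> -3 -4 1 -4
SUB     -> -3 -4 5
DUP     -> -3 -4 5 5
EQ      -> -3 -4 1
GT      -> -3 0
LOAD 2  -> -3 0 1
ROT     -> 0 1 -3
GT      -> 0 1
OVER    -> 0 1 0
POP     -> 0 1
LOAD 2  -> 0 1 1
GT      -> 0 0
PUSH 76 -> 0 0 76

[0, 0, 76]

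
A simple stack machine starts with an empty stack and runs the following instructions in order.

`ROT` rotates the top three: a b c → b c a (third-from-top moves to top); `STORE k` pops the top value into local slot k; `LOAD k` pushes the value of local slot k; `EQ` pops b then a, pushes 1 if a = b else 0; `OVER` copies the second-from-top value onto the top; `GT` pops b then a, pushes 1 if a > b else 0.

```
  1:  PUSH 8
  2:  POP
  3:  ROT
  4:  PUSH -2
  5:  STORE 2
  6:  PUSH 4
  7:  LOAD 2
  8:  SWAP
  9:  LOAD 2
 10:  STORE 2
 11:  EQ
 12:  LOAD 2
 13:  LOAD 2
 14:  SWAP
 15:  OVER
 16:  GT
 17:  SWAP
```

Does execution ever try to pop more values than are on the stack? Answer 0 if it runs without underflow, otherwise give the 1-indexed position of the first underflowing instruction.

PUSH 8  [8]
POP     []
ROT  — needs 3 operands, stack has 0 → underflow

3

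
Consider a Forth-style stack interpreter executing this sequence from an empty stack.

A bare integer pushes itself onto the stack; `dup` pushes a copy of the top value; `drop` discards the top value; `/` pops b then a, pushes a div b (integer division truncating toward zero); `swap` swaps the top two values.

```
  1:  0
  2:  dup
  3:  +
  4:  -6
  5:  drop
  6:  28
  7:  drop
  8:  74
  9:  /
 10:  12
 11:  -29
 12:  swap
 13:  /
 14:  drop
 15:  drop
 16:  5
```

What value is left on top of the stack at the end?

0    → [0]
dup  → [0, 0]
+    → [0]
-6   → [0, -6]
drop → [0]
28   → [0, 28]
drop → [0]
74   → [0, 74]
/    → [0]
12   → [0, 12]
-29  → [0, 12, -29]
swap → [0, -29, 12]
/    → [0, -2]
drop → [0]
drop → []
5    → [5]

5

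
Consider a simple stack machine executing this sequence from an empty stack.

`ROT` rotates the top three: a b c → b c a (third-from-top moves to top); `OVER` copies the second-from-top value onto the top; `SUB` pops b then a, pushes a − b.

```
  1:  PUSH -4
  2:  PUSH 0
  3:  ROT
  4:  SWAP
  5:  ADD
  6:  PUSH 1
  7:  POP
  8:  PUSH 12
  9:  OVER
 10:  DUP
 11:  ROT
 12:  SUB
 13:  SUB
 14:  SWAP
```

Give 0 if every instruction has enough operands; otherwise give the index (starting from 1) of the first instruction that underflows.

PUSH -4 → [-4]
PUSH 0  → [-4, 0]
ROT  — needs 3 operands, stack has 2 → underflow

3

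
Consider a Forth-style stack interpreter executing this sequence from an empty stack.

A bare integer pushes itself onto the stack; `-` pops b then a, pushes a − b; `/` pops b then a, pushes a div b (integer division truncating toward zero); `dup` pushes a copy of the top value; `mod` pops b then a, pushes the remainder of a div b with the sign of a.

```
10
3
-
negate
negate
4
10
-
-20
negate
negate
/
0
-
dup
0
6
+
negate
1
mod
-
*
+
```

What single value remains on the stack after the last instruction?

7

10     -> 10
3      -> 10 3
-      -> 7
negate -> -7
negate -> 7
4      -> 7 4
10     -> 7 4 10
-      -> 7 -6
-20    -> 7 -6 -20
negate -> 7 -6 20
negate -> 7 -6 -20
/      -> 7 0
0      -> 7 0 0
-      -> 7 0
dup    -> 7 0 0
0      -> 7 0 0 0
6      -> 7 0 0 0 6
+      -> 7 0 0 6
negate -> 7 0 0 -6
1      -> 7 0 0 -6 1
mod    -> 7 0 0 0
-      -> 7 0 0
*      -> 7 0
+      -> 7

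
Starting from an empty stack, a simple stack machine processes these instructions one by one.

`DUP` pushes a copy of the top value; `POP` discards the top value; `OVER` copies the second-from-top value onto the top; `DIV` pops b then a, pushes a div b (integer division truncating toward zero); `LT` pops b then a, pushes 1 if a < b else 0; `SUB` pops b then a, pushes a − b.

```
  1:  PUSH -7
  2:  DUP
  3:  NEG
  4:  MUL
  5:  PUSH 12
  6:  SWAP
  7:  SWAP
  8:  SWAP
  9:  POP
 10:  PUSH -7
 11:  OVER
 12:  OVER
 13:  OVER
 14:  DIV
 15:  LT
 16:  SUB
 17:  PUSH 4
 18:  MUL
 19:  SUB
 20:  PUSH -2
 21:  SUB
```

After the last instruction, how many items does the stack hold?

1

PUSH -7 -> [-7]
DUP     -> [-7, -7]
NEG     -> [-7, 7]
MUL     -> [-49]
PUSH 12 -> [-49, 12]
SWAP    -> [12, -49]
SWAP    -> [-49, 12]
SWAP    -> [12, -49]
POP     -> [12]
PUSH -7 -> [12, -7]
OVER    -> [12, -7, 12]
OVER    -> [12, -7, 12, -7]
OVER    -> [12, -7, 12, -7, 12]
DIV     -> [12, -7, 12, 0]
LT      -> [12, -7, 0]
SUB     -> [12, -7]
PUSH 4  -> [12, -7, 4]
MUL     -> [12, -28]
SUB     -> [40]
PUSH -2 -> [40, -2]
SUB     -> [42]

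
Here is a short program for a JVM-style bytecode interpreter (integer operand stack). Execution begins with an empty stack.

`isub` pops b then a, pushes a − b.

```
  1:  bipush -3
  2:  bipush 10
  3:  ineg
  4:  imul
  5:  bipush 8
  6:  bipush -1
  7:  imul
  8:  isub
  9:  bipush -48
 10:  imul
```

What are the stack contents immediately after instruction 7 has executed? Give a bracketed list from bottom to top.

bipush -3 : -3
bipush 10 : -3 10
ineg      : -3 -10
imul      : 30
bipush 8  : 30 8
bipush -1 : 30 8 -1
imul      : 30 -8

[30, -8]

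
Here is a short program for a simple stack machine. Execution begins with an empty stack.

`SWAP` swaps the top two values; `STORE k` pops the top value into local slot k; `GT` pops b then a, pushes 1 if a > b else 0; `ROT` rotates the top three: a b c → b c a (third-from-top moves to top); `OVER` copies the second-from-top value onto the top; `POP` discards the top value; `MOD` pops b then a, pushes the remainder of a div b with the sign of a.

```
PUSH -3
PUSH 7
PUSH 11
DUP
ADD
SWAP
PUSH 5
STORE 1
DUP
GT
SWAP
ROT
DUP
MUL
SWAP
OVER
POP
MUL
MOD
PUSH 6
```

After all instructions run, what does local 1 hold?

5

PUSH -3  [-3]
PUSH 7   [-3, 7]
PUSH 11  [-3, 7, 11]
DUP      [-3, 7, 11, 11]
ADD      [-3, 7, 22]
SWAP     [-3, 22, 7]
PUSH 5   [-3, 22, 7, 5]
STORE 1  [-3, 22, 7]
DUP      [-3, 22, 7, 7]
GT       [-3, 22, 0]
SWAP     [-3, 0, 22]
ROT      [0, 22, -3]
DUP      [0, 22, -3, -3]
MUL      [0, 22, 9]
SWAP     [0, 9, 22]
OVER     [0, 9, 22, 9]
POP      [0, 9, 22]
MUL      [0, 198]
MOD      [0]
PUSH 6   [0, 6]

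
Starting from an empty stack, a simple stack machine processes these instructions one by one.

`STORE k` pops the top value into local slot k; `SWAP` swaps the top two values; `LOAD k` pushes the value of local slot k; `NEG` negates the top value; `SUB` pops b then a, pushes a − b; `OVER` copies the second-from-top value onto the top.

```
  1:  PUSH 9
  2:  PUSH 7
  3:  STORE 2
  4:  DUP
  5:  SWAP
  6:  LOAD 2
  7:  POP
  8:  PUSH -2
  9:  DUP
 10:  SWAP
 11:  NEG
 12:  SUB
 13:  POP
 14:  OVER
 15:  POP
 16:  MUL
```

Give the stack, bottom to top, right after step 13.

PUSH 9  : 9
PUSH 7  : 9 7
STORE 2 : 9
DUP     : 9 9
SWAP    : 9 9
LOAD 2  : 9 9 7
POP     : 9 9
PUSH -2 : 9 9 -2
DUP     : 9 9 -2 -2
SWAP    : 9 9 -2 -2
NEG     : 9 9 -2 2
SUB     : 9 9 -4
POP     : 9 9

[9, 9]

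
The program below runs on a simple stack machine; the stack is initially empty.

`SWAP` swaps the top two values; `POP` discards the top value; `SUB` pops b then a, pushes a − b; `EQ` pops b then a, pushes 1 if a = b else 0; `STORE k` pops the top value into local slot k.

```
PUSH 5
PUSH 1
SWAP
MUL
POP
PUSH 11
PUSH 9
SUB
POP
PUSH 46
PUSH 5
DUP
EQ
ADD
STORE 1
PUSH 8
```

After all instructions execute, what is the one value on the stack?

PUSH 5   [5]
PUSH 1   [5, 1]
SWAP     [1, 5]
MUL      [5]
POP      []
PUSH 11  [11]
PUSH 9   [11, 9]
SUB      [2]
POP      []
PUSH 46  [46]
PUSH 5   [46, 5]
DUP      [46, 5, 5]
EQ       [46, 1]
ADD      [47]
STORE 1  []
PUSH 8   [8]

8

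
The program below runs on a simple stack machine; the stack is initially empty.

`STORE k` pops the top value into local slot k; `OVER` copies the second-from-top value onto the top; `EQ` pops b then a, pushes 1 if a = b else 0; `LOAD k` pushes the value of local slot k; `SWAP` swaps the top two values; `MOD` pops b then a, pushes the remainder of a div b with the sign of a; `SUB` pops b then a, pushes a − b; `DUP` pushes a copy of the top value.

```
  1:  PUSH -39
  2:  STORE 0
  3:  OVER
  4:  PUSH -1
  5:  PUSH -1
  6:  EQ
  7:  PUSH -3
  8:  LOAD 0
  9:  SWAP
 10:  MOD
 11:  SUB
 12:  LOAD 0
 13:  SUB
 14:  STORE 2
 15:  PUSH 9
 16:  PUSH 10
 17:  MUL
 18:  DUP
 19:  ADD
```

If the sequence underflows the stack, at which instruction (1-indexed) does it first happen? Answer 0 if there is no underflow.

PUSH -39 → -39
STORE 0  → (empty)
OVER  — needs 2 operands, stack has 0 → underflow

3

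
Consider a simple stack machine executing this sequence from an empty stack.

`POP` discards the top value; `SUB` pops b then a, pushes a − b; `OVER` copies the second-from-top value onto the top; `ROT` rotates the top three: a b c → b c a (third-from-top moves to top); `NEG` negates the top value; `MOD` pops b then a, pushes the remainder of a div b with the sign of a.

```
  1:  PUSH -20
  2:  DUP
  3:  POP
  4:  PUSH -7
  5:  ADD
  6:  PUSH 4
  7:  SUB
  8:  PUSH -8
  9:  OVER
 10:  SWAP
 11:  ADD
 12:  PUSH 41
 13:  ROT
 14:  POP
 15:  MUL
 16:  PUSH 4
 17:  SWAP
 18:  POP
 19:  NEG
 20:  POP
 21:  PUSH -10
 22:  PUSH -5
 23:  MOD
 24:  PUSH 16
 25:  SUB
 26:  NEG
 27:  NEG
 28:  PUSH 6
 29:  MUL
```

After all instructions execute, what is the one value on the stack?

-96

PUSH -20 → [-20]
DUP      → [-20, -20]
POP      → [-20]
PUSH -7  → [-20, -7]
ADD      → [-27]
PUSH 4   → [-27, 4]
SUB      → [-31]
PUSH -8  → [-31, -8]
OVER     → [-31, -8, -31]
SWAP     → [-31, -31, -8]
ADD      → [-31, -39]
PUSH 41  → [-31, -39, 41]
ROT      → [-39, 41, -31]
POP      → [-39, 41]
MUL      → [-1599]
PUSH 4   → [-1599, 4]
SWAP     → [4, -1599]
POP      → [4]
NEG      → [-4]
POP      → []
PUSH -10 → [-10]
PUSH -5  → [-10, -5]
MOD      → [0]
PUSH 16  → [0, 16]
SUB      → [-16]
NEG      → [16]
NEG      → [-16]
PUSH 6   → [-16, 6]
MUL      → [-96]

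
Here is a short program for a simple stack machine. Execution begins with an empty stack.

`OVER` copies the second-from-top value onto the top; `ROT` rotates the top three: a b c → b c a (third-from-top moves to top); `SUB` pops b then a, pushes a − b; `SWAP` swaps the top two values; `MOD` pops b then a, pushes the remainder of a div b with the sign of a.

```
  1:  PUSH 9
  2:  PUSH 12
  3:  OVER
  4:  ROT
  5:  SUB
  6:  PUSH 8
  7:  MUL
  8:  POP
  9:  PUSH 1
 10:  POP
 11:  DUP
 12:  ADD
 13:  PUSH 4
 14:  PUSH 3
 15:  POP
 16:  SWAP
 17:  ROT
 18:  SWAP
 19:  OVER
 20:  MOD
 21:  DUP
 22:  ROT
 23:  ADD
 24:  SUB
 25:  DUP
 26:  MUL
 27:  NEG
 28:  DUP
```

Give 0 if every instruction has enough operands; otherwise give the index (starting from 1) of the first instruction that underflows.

PUSH 9  : [9]
PUSH 12 : [9, 12]
OVER    : [9, 12, 9]
ROT     : [12, 9, 9]
SUB     : [12, 0]
PUSH 8  : [12, 0, 8]
MUL     : [12, 0]
POP     : [12]
PUSH 1  : [12, 1]
POP     : [12]
DUP     : [12, 12]
ADD     : [24]
PUSH 4  : [24, 4]
PUSH 3  : [24, 4, 3]
POP     : [24, 4]
SWAP    : [4, 24]
ROT  — needs 3 operands, stack has 2 → underflow

17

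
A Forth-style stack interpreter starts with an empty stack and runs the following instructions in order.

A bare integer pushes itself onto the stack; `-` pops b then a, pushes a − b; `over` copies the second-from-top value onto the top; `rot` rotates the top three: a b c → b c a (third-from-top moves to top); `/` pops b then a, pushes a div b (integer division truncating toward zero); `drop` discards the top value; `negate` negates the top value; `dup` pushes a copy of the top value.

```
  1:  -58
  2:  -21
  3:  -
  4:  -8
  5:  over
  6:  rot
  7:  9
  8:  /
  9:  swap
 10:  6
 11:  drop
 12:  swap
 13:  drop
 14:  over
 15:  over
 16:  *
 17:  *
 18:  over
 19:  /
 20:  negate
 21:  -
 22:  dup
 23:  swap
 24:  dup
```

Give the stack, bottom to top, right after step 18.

[-8, -10952, -8]

-58  : [-58]
-21  : [-58, -21]
-    : [-37]
-8   : [-37, -8]
over : [-37, -8, -37]
rot  : [-8, -37, -37]
9    : [-8, -37, -37, 9]
/    : [-8, -37, -4]
swap : [-8, -4, -37]
6    : [-8, -4, -37, 6]
drop : [-8, -4, -37]
swap : [-8, -37, -4]
drop : [-8, -37]
over : [-8, -37, -8]
over : [-8, -37, -8, -37]
*    : [-8, -37, 296]
*    : [-8, -10952]
over : [-8, -10952, -8]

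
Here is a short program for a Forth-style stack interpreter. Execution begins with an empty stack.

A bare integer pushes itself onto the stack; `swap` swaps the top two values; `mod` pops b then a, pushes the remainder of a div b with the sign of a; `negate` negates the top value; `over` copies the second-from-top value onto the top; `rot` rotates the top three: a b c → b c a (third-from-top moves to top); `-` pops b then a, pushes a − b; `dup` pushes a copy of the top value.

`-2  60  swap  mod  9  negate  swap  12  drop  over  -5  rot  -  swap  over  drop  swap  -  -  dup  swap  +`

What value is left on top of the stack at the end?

-10

-2     : -2
60     : -2 60
swap   : 60 -2
mod    : 0
9      : 0 9
negate : 0 -9
swap   : -9 0
12     : -9 0 12
drop   : -9 0
over   : -9 0 -9
-5     : -9 0 -9 -5
rot    : -9 -9 -5 0
-      : -9 -9 -5
swap   : -9 -5 -9
over   : -9 -5 -9 -5
drop   : -9 -5 -9
swap   : -9 -9 -5
-      : -9 -4
-      : -5
dup    : -5 -5
swap   : -5 -5
+      : -10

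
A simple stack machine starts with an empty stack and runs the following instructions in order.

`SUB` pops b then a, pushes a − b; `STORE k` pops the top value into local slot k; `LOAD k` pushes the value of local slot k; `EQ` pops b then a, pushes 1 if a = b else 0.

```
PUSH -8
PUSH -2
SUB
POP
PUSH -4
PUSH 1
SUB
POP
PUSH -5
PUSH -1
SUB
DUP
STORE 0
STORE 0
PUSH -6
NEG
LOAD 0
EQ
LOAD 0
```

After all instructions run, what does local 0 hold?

-4

PUSH -8 : [-8]
PUSH -2 : [-8, -2]
SUB     : [-6]
POP     : []
PUSH -4 : [-4]
PUSH 1  : [-4, 1]
SUB     : [-5]
POP     : []
PUSH -5 : [-5]
PUSH -1 : [-5, -1]
SUB     : [-4]
DUP     : [-4, -4]
STORE 0 : [-4]
STORE 0 : []
PUSH -6 : [-6]
NEG     : [6]
LOAD 0  : [6, -4]
EQ      : [0]
LOAD 0  : [0, -4]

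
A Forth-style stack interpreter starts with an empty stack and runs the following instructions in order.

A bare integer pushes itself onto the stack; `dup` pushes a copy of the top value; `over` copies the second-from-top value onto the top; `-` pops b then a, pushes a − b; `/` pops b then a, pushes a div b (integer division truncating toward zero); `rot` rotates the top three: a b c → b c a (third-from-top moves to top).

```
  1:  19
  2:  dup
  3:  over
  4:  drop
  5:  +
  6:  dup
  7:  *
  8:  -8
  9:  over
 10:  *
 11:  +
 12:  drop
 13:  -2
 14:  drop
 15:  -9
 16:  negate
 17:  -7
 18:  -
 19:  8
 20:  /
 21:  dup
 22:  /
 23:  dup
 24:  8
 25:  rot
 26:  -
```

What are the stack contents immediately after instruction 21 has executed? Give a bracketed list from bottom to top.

[2, 2]

19      19
dup     19 19
over    19 19 19
drop    19 19
+       38
dup     38 38
*       1444
-8      1444 -8
over    1444 -8 1444
*       1444 -11552
+       -10108
drop    (empty)
-2      -2
drop    (empty)
-9      -9
negate  9
-7      9 -7
-       16
8       16 8
/       2
dup     2 2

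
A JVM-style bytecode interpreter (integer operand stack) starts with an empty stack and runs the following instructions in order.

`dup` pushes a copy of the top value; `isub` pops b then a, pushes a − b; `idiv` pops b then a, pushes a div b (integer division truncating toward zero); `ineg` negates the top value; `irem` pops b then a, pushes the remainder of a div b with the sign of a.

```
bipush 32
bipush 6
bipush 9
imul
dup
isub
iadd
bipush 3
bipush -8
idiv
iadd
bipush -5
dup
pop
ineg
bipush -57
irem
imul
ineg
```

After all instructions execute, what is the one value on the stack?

-160

bipush 32  : [32]
bipush 6   : [32, 6]
bipush 9   : [32, 6, 9]
imul       : [32, 54]
dup        : [32, 54, 54]
isub       : [32, 0]
iadd       : [32]
bipush 3   : [32, 3]
bipush -8  : [32, 3, -8]
idiv       : [32, 0]
iadd       : [32]
bipush -5  : [32, -5]
dup        : [32, -5, -5]
pop        : [32, -5]
ineg       : [32, 5]
bipush -57 : [32, 5, -57]
irem       : [32, 5]
imul       : [160]
ineg       : [-160]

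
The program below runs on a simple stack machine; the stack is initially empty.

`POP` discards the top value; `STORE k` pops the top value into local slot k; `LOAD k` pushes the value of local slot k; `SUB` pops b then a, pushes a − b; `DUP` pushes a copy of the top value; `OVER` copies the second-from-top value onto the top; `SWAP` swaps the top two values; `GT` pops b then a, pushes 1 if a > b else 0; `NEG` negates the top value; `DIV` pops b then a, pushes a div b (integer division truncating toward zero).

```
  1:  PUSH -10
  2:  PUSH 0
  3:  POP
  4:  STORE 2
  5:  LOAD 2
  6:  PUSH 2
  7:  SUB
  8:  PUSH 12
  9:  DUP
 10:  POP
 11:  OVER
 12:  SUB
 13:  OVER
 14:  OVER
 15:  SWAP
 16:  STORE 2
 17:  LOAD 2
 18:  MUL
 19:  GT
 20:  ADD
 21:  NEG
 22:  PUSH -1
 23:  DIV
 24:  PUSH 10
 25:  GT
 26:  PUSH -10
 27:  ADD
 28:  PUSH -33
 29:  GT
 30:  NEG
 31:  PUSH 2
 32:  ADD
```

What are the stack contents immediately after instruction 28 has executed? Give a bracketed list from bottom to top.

[-10, -33]

PUSH -10 -> [-10]
PUSH 0   -> [-10, 0]
POP      -> [-10]
STORE 2  -> []
LOAD 2   -> [-10]
PUSH 2   -> [-10, 2]
SUB      -> [-12]
PUSH 12  -> [-12, 12]
DUP      -> [-12, 12, 12]
POP      -> [-12, 12]
OVER     -> [-12, 12, -12]
SUB      -> [-12, 24]
OVER     -> [-12, 24, -12]
OVER     -> [-12, 24, -12, 24]
SWAP     -> [-12, 24, 24, -12]
STORE 2  -> [-12, 24, 24]
LOAD 2   -> [-12, 24, 24, -12]
MUL      -> [-12, 24, -288]
GT       -> [-12, 1]
ADD      -> [-11]
NEG      -> [11]
PUSH -1  -> [11, -1]
DIV      -> [-11]
PUSH 10  -> [-11, 10]
GT       -> [0]
PUSH -10 -> [0, -10]
ADD      -> [-10]
PUSH -33 -> [-10, -33]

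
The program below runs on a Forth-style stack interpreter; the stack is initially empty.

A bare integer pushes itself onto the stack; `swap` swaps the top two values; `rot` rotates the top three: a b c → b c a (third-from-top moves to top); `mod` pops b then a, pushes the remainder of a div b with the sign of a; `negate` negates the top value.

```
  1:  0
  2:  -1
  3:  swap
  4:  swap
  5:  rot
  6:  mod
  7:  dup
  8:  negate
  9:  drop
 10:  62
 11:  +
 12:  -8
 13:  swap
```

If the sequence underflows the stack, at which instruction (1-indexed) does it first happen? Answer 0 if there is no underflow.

0    -> 0
-1   -> 0 -1
swap -> -1 0
swap -> 0 -1
rot  — needs 3 operands, stack has 2 → underflow

5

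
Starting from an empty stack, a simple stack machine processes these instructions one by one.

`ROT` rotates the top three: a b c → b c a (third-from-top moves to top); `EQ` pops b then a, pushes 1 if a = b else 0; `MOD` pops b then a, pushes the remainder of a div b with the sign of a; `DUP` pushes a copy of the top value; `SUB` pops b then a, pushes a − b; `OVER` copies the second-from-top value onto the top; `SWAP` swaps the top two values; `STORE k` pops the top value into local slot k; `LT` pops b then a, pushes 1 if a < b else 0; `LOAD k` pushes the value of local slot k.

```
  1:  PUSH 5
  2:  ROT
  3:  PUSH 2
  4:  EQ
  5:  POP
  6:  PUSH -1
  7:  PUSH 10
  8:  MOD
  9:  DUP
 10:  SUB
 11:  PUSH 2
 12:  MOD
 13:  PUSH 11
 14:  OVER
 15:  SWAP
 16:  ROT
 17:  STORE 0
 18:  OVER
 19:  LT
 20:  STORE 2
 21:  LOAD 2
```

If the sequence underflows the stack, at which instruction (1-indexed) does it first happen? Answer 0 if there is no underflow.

PUSH 5 -> 5
ROT  — needs 3 operands, stack has 1 → underflow

2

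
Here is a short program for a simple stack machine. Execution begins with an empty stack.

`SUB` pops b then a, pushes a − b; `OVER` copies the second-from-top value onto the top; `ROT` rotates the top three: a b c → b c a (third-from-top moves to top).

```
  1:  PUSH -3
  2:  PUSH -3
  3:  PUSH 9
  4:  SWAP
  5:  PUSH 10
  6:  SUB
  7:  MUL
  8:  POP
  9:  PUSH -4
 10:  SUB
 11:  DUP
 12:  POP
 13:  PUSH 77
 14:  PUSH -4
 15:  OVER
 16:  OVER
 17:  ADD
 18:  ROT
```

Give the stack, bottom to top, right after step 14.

PUSH -3 → [-3]
PUSH -3 → [-3, -3]
PUSH 9  → [-3, -3, 9]
SWAP    → [-3, 9, -3]
PUSH 10 → [-3, 9, -3, 10]
SUB     → [-3, 9, -13]
MUL     → [-3, -117]
POP     → [-3]
PUSH -4 → [-3, -4]
SUB     → [1]
DUP     → [1, 1]
POP     → [1]
PUSH 77 → [1, 77]
PUSH -4 → [1, 77, -4]

[1, 77, -4]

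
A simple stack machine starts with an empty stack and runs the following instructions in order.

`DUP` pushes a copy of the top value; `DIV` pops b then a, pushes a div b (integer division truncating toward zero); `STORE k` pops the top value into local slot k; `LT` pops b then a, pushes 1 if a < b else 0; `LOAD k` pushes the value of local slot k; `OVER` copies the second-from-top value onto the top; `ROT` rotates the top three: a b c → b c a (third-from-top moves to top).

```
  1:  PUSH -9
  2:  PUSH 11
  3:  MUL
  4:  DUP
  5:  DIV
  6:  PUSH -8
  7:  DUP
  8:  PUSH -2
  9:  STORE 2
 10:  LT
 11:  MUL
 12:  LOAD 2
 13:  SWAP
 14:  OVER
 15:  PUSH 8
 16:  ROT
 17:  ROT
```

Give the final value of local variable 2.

PUSH -9 : -9
PUSH 11 : -9 11
MUL     : -99
DUP     : -99 -99
DIV     : 1
PUSH -8 : 1 -8
DUP     : 1 -8 -8
PUSH -2 : 1 -8 -8 -2
STORE 2 : 1 -8 -8
LT      : 1 0
MUL     : 0
LOAD 2  : 0 -2
SWAP    : -2 0
OVER    : -2 0 -2
PUSH 8  : -2 0 -2 8
ROT     : -2 -2 8 0
ROT     : -2 8 0 -2

-2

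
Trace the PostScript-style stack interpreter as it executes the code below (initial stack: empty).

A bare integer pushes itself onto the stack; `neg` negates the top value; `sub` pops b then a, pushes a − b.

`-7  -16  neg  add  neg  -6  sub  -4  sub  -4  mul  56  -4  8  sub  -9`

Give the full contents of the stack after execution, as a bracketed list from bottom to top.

-7  -> -7
-16 -> -7 -16
neg -> -7 16
add -> 9
neg -> -9
-6  -> -9 -6
sub -> -3
-4  -> -3 -4
sub -> 1
-4  -> 1 -4
mul -> -4
56  -> -4 56
-4  -> -4 56 -4
8   -> -4 56 -4 8
sub -> -4 56 -12
-9  -> -4 56 -12 -9

[-4, 56, -12, -9]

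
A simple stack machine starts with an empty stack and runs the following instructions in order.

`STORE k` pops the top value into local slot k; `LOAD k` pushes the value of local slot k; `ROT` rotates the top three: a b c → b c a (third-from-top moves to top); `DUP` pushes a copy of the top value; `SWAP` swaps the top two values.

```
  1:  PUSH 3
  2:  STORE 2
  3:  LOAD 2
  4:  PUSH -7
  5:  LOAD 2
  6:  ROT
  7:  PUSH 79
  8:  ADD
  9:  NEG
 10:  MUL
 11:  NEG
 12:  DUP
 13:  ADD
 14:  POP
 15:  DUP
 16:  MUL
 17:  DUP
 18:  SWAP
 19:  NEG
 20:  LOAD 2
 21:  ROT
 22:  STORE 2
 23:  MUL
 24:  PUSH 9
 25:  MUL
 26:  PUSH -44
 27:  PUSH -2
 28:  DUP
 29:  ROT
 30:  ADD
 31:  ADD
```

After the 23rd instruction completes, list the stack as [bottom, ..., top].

[-147]

PUSH 3  : 3
STORE 2 : (empty)
LOAD 2  : 3
PUSH -7 : 3 -7
LOAD 2  : 3 -7 3
ROT     : -7 3 3
PUSH 79 : -7 3 3 79
ADD     : -7 3 82
NEG     : -7 3 -82
MUL     : -7 -246
NEG     : -7 246
DUP     : -7 246 246
ADD     : -7 492
POP     : -7
DUP     : -7 -7
MUL     : 49
DUP     : 49 49
SWAP    : 49 49
NEG     : 49 -49
LOAD 2  : 49 -49 3
ROT     : -49 3 49
STORE 2 : -49 3
MUL     : -147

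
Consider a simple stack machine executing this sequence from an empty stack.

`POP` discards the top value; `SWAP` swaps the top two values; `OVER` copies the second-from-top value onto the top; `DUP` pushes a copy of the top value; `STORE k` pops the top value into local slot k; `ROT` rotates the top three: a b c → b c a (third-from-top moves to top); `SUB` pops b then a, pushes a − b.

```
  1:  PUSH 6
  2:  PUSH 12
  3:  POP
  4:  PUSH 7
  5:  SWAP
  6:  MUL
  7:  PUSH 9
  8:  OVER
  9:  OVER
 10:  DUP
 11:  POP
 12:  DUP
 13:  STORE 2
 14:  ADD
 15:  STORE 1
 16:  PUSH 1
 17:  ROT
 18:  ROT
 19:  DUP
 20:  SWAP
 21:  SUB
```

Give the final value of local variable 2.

9

PUSH 6  : [6]
PUSH 12 : [6, 12]
POP     : [6]
PUSH 7  : [6, 7]
SWAP    : [7, 6]
MUL     : [42]
PUSH 9  : [42, 9]
OVER    : [42, 9, 42]
OVER    : [42, 9, 42, 9]
DUP     : [42, 9, 42, 9, 9]
POP     : [42, 9, 42, 9]
DUP     : [42, 9, 42, 9, 9]
STORE 2 : [42, 9, 42, 9]
ADD     : [42, 9, 51]
STORE 1 : [42, 9]
PUSH 1  : [42, 9, 1]
ROT     : [9, 1, 42]
ROT     : [1, 42, 9]
DUP     : [1, 42, 9, 9]
SWAP    : [1, 42, 9, 9]
SUB     : [1, 42, 0]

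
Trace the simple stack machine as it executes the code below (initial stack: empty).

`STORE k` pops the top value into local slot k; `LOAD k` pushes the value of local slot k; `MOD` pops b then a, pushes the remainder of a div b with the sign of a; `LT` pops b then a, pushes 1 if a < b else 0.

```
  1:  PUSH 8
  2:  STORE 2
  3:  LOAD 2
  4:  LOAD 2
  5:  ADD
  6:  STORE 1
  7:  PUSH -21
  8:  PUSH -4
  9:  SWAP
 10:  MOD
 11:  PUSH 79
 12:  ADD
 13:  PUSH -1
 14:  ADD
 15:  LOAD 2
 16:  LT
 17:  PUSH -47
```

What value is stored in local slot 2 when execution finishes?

PUSH 8    [8]
STORE 2   []
LOAD 2    [8]
LOAD 2    [8, 8]
ADD       [16]
STORE 1   []
PUSH -21  [-21]
PUSH -4   [-21, -4]
SWAP      [-4, -21]
MOD       [-4]
PUSH 79   [-4, 79]
ADD       [75]
PUSH -1   [75, -1]
ADD       [74]
LOAD 2    [74, 8]
LT        [0]
PUSH -47  [0, -47]

8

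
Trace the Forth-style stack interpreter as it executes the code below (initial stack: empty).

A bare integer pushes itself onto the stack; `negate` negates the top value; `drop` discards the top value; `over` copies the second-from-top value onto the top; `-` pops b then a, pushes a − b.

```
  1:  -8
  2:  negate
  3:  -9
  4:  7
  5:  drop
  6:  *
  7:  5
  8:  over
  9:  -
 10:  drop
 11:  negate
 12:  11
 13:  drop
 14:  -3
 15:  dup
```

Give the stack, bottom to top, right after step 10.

[-72]

-8     → -8
negate → 8
-9     → 8 -9
7      → 8 -9 7
drop   → 8 -9
*      → -72
5      → -72 5
over   → -72 5 -72
-      → -72 77
drop   → -72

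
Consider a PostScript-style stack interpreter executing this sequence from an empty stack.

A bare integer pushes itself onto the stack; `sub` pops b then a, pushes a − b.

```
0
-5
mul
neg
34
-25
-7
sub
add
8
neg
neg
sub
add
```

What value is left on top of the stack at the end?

0   -> 0
-5  -> 0 -5
mul -> 0
neg -> 0
34  -> 0 34
-25 -> 0 34 -25
-7  -> 0 34 -25 -7
sub -> 0 34 -18
add -> 0 16
8   -> 0 16 8
neg -> 0 16 -8
neg -> 0 16 8
sub -> 0 8
add -> 8

8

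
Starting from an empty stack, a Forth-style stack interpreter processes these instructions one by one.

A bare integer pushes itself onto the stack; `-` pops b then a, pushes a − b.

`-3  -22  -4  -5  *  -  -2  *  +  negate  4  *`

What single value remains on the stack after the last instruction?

-324

-3      [-3]
-22     [-3, -22]
-4      [-3, -22, -4]
-5      [-3, -22, -4, -5]
*       [-3, -22, 20]
-       [-3, -42]
-2      [-3, -42, -2]
*       [-3, 84]
+       [81]
negate  [-81]
4       [-81, 4]
*       [-324]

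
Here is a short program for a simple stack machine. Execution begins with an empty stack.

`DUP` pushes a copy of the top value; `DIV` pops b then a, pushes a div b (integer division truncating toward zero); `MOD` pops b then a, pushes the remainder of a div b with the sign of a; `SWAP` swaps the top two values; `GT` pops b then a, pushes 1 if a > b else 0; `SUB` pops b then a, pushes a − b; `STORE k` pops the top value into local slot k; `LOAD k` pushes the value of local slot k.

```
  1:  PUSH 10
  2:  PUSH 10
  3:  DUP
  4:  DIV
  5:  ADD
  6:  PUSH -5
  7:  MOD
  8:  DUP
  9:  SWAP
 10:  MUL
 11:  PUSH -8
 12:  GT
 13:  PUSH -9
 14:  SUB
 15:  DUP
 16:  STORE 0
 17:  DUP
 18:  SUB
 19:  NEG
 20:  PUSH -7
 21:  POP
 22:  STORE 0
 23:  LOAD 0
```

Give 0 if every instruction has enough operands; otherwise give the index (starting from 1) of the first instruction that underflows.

PUSH 10 -> 10
PUSH 10 -> 10 10
DUP     -> 10 10 10
DIV     -> 10 1
ADD     -> 11
PUSH -5 -> 11 -5
MOD     -> 1
DUP     -> 1 1
SWAP    -> 1 1
MUL     -> 1
PUSH -8 -> 1 -8
GT      -> 1
PUSH -9 -> 1 -9
SUB     -> 10
DUP     -> 10 10
STORE 0 -> 10
DUP     -> 10 10
SUB     -> 0
NEG     -> 0
PUSH -7 -> 0 -7
POP     -> 0
STORE 0 -> (empty)
LOAD 0  -> 0

0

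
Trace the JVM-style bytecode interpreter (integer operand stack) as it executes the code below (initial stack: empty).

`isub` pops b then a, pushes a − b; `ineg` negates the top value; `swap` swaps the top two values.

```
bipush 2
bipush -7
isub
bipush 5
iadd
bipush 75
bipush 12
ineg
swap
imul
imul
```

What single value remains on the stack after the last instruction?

bipush 2  → 2
bipush -7 → 2 -7
isub      → 9
bipush 5  → 9 5
iadd      → 14
bipush 75 → 14 75
bipush 12 → 14 75 12
ineg      → 14 75 -12
swap      → 14 -12 75
imul      → 14 -900
imul      → -12600

-12600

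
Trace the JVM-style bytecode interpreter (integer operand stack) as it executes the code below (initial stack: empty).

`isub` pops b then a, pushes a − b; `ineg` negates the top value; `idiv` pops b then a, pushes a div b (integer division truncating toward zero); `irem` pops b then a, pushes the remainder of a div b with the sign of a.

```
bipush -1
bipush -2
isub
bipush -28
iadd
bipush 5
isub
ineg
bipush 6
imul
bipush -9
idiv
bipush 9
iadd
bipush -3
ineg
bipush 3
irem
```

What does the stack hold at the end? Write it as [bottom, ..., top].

[-12, 0]

bipush -1  -> -1
bipush -2  -> -1 -2
isub       -> 1
bipush -28 -> 1 -28
iadd       -> -27
bipush 5   -> -27 5
isub       -> -32
ineg       -> 32
bipush 6   -> 32 6
imul       -> 192
bipush -9  -> 192 -9
idiv       -> -21
bipush 9   -> -21 9
iadd       -> -12
bipush -3  -> -12 -3
ineg       -> -12 3
bipush 3   -> -12 3 3
irem       -> -12 0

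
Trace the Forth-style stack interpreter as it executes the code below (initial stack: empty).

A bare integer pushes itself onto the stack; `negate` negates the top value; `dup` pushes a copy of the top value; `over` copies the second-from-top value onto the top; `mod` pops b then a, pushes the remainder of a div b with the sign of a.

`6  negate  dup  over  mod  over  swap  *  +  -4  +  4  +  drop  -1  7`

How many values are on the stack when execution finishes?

2

6       6
negate  -6
dup     -6 -6
over    -6 -6 -6
mod     -6 0
over    -6 0 -6
swap    -6 -6 0
*       -6 0
+       -6
-4      -6 -4
+       -10
4       -10 4
+       -6
drop    (empty)
-1      -1
7       -1 7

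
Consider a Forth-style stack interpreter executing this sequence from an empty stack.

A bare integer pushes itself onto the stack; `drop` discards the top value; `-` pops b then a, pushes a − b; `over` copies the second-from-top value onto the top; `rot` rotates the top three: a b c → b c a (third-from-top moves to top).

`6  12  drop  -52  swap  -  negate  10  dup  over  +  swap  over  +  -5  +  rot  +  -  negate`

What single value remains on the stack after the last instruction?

6      → 6
12     → 6 12
drop   → 6
-52    → 6 -52
swap   → -52 6
-      → -58
negate → 58
10     → 58 10
dup    → 58 10 10
over   → 58 10 10 10
+      → 58 10 20
swap   → 58 20 10
over   → 58 20 10 20
+      → 58 20 30
-5     → 58 20 30 -5
+      → 58 20 25
rot    → 20 25 58
+      → 20 83
-      → -63
negate → 63

63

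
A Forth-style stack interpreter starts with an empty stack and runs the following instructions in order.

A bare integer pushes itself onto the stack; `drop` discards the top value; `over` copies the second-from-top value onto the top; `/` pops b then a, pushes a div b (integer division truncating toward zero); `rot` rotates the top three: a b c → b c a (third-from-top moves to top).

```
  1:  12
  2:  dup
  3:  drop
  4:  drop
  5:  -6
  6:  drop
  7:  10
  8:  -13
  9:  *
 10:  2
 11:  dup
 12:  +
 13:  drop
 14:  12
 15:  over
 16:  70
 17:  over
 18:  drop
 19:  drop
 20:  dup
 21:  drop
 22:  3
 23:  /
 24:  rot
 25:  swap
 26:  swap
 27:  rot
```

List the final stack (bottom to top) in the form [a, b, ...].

12    12
dup   12 12
drop  12
drop  (empty)
-6    -6
drop  (empty)
10    10
-13   10 -13
*     -130
2     -130 2
dup   -130 2 2
+     -130 4
drop  -130
12    -130 12
over  -130 12 -130
70    -130 12 -130 70
over  -130 12 -130 70 -130
drop  -130 12 -130 70
drop  -130 12 -130
dup   -130 12 -130 -130
drop  -130 12 -130
3     -130 12 -130 3
/     -130 12 -43
rot   12 -43 -130
swap  12 -130 -43
swap  12 -43 -130
rot   -43 -130 12

[-43, -130, 12]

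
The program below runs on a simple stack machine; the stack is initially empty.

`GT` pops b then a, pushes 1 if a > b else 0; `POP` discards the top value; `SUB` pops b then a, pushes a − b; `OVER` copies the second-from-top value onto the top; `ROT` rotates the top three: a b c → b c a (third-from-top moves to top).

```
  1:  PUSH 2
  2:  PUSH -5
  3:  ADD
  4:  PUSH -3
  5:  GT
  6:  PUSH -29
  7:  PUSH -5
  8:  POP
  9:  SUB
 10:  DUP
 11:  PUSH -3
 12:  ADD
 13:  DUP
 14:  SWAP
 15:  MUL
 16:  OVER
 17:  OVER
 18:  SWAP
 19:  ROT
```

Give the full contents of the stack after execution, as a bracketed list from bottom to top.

PUSH 2   -> 2
PUSH -5  -> 2 -5
ADD      -> -3
PUSH -3  -> -3 -3
GT       -> 0
PUSH -29 -> 0 -29
PUSH -5  -> 0 -29 -5
POP      -> 0 -29
SUB      -> 29
DUP      -> 29 29
PUSH -3  -> 29 29 -3
ADD      -> 29 26
DUP      -> 29 26 26
SWAP     -> 29 26 26
MUL      -> 29 676
OVER     -> 29 676 29
OVER     -> 29 676 29 676
SWAP     -> 29 676 676 29
ROT      -> 29 676 29 676

[29, 676, 29, 676]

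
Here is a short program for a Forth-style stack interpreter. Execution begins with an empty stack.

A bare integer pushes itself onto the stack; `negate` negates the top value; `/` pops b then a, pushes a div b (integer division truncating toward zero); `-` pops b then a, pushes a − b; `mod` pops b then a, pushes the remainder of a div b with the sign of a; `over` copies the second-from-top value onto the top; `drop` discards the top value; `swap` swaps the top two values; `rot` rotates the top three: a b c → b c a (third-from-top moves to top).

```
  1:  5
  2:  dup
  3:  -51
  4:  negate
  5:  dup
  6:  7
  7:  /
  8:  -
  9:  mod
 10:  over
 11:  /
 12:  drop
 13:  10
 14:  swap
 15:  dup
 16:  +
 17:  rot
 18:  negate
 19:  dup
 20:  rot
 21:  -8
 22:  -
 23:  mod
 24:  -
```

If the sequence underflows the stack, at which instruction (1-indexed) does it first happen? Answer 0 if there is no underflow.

5       [5]
dup     [5, 5]
-51     [5, 5, -51]
negate  [5, 5, 51]
dup     [5, 5, 51, 51]
7       [5, 5, 51, 51, 7]
/       [5, 5, 51, 7]
-       [5, 5, 44]
mod     [5, 5]
over    [5, 5, 5]
/       [5, 1]
drop    [5]
10      [5, 10]
swap    [10, 5]
dup     [10, 5, 5]
+       [10, 10]
rot  — needs 3 operands, stack has 2 → underflow

17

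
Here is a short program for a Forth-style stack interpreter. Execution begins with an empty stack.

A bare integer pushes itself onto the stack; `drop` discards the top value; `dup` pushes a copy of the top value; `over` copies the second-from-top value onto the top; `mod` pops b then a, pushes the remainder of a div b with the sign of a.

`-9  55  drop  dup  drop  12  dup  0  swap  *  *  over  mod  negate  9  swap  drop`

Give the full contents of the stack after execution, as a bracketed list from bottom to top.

[-9, 9]

-9     : -9
55     : -9 55
drop   : -9
dup    : -9 -9
drop   : -9
12     : -9 12
dup    : -9 12 12
0      : -9 12 12 0
swap   : -9 12 0 12
*      : -9 12 0
*      : -9 0
over   : -9 0 -9
mod    : -9 0
negate : -9 0
9      : -9 0 9
swap   : -9 9 0
drop   : -9 9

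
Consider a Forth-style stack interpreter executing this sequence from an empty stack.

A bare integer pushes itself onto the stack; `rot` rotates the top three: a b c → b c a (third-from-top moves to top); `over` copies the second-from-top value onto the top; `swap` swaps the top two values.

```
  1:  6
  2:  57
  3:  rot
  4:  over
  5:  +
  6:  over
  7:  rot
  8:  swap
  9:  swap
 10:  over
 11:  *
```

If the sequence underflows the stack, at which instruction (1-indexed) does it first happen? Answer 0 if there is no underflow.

3

6  : 6
57 : 6 57
rot  — needs 3 operands, stack has 2 → underflow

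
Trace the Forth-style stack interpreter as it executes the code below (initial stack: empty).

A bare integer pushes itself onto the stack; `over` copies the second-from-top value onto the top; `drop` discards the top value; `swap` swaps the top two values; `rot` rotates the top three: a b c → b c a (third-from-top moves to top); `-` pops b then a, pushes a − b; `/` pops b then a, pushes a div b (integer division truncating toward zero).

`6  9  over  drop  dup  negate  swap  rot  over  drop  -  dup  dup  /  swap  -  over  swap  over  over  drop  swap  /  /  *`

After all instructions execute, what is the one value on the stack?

6      → [6]
9      → [6, 9]
over   → [6, 9, 6]
drop   → [6, 9]
dup    → [6, 9, 9]
negate → [6, 9, -9]
swap   → [6, -9, 9]
rot    → [-9, 9, 6]
over   → [-9, 9, 6, 9]
drop   → [-9, 9, 6]
-      → [-9, 3]
dup    → [-9, 3, 3]
dup    → [-9, 3, 3, 3]
/      → [-9, 3, 1]
swap   → [-9, 1, 3]
-      → [-9, -2]
over   → [-9, -2, -9]
swap   → [-9, -9, -2]
over   → [-9, -9, -2, -9]
over   → [-9, -9, -2, -9, -2]
drop   → [-9, -9, -2, -9]
swap   → [-9, -9, -9, -2]
/      → [-9, -9, 4]
/      → [-9, -2]
*      → [18]

18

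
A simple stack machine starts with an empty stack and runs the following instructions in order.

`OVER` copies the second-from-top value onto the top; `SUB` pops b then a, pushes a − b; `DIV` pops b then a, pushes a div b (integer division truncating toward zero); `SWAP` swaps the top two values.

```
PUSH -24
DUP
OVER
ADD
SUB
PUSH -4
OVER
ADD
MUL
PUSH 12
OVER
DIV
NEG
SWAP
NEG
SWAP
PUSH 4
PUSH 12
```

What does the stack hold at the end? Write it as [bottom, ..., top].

PUSH -24 -> -24
DUP      -> -24 -24
OVER     -> -24 -24 -24
ADD      -> -24 -48
SUB      -> 24
PUSH -4  -> 24 -4
OVER     -> 24 -4 24
ADD      -> 24 20
MUL      -> 480
PUSH 12  -> 480 12
OVER     -> 480 12 480
DIV      -> 480 0
NEG      -> 480 0
SWAP     -> 0 480
NEG      -> 0 -480
SWAP     -> -480 0
PUSH 4   -> -480 0 4
PUSH 12  -> -480 0 4 12

[-480, 0, 4, 12]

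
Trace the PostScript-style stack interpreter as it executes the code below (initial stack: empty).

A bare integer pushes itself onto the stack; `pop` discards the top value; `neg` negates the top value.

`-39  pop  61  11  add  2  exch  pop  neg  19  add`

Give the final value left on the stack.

-39  → -39
pop  → (empty)
61   → 61
11   → 61 11
add  → 72
2    → 72 2
exch → 2 72
pop  → 2
neg  → -2
19   → -2 19
add  → 17

17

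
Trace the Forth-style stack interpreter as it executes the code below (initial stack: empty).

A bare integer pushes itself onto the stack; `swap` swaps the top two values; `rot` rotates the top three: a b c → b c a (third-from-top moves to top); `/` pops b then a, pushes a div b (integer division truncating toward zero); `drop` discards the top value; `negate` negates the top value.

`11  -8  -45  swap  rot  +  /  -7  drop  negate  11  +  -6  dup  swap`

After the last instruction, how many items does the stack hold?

11     : 11
-8     : 11 -8
-45    : 11 -8 -45
swap   : 11 -45 -8
rot    : -45 -8 11
+      : -45 3
/      : -15
-7     : -15 -7
drop   : -15
negate : 15
11     : 15 11
+      : 26
-6     : 26 -6
dup    : 26 -6 -6
swap   : 26 -6 -6

3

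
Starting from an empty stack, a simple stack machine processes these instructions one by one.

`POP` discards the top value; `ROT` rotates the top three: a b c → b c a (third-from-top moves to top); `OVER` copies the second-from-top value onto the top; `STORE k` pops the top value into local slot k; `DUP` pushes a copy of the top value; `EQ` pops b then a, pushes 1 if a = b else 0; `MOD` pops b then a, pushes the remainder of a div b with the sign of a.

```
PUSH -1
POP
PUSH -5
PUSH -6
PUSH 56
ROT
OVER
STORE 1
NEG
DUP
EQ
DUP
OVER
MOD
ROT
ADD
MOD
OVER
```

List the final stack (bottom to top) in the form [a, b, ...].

PUSH -1  [-1]
POP      []
PUSH -5  [-5]
PUSH -6  [-5, -6]
PUSH 56  [-5, -6, 56]
ROT      [-6, 56, -5]
OVER     [-6, 56, -5, 56]
STORE 1  [-6, 56, -5]
NEG      [-6, 56, 5]
DUP      [-6, 56, 5, 5]
EQ       [-6, 56, 1]
DUP      [-6, 56, 1, 1]
OVER     [-6, 56, 1, 1, 1]
MOD      [-6, 56, 1, 0]
ROT      [-6, 1, 0, 56]
ADD      [-6, 1, 56]
MOD      [-6, 1]
OVER     [-6, 1, -6]

[-6, 1, -6]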